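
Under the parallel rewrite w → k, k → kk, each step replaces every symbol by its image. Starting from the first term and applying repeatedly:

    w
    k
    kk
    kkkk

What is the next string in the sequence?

kkkkkkkk

Apply φ to kkkk symbol by symbol: k→kk, k→kk, k→kk, k→kk; joined: kk kk kk kk.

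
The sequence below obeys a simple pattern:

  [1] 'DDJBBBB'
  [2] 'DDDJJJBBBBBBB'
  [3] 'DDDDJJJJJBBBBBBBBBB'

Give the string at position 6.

DDDDDDDJJJJJJJJJJJBBBBBBBBBBBBBBBBBBB

Term n consists of n+1 D's, followed by 2n-1 J's, followed by 3n+1 B's (n = 1, 2, …).
At n = 6 the blocks have lengths 7, 11, 19.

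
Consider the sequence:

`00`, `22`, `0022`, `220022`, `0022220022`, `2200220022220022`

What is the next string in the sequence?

This is a Fibonacci-style word recurrence s(k) = s(k−2)·s(k−1): e.g. 00·22 = 0022.
The next term joins 0022220022 and 2200220022220022.

00222200222200220022220022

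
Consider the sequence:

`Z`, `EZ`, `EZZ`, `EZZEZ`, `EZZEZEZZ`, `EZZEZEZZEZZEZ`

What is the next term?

From term 3 onward, concatenate the last term with the second-to-last: EZ·Z = EZZ, EZZ·EZ = EZZEZ, …
The next term joins EZZEZEZZEZZEZ and EZZEZEZZ.

EZZEZEZZEZZEZEZZEZEZZ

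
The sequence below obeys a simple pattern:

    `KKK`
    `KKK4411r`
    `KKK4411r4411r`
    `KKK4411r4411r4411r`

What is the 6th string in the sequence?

Every step adds 4411r to the end: s(k+1) = s(k)·4411r.
From KKK4411r4411r4411r, 2 further steps: KKK4411r4411r4411r → KKK4411r4411r4411r4411r → (answer).

KKK4411r4411r4411r4411r4411r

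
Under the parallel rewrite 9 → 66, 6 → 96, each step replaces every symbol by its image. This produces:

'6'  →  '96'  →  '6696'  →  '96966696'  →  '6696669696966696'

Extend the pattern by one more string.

Rewriting the 16 symbols of 6696669696966696 one by one yields 96 96 66 96 96 96 66 96 66 96 66 96 96 96 66 96; concatenated:

96966696969666966696669696966696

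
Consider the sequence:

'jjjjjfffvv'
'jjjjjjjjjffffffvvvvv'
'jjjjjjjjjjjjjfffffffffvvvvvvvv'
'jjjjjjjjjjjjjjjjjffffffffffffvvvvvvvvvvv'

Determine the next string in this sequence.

jjjjjjjjjjjjjjjjjjjjjfffffffffffffffvvvvvvvvvvvvvv

Reading off run lengths: j runs 5, 9, 13, 17; f runs 3, 6, 9, 12; v runs 2, 5, 8, 11 — each is linear in n (n = 1, 2, …).
At n = 5 the blocks have lengths 21, 15, 14.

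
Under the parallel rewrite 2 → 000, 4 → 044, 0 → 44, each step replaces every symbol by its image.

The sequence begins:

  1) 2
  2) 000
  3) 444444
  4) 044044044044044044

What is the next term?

440440444404404444044044440440444404404444044044

Applying the rule to each of the 18 symbols of 044044044044044044 gives the pieces 44 044 044 44 044 044 44 044 044 44 044 044 44 044 044 44 044 044, which concatenate to the answer.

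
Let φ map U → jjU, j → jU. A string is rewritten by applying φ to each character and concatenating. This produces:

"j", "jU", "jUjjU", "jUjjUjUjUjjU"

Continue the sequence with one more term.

jUjjUjUjUjjUjUjjUjUjjUjUjUjjU

Apply φ to jUjjUjUjUjjU symbol by symbol: j→jU, U→jjU, j→jU, j→jU, U→jjU, j→jU, U→jjU, j→jU, U→jjU, j→jU, j→jU, U→jjU; joined: jU jjU jU jU jjU jU jjU jU jjU jU jU jjU.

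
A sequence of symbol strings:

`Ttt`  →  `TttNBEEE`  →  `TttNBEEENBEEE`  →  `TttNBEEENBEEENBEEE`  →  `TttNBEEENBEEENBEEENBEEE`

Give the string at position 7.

TttNBEEENBEEENBEEENBEEENBEEENBEEE

Every step adds NBEEE to the end: s(k+1) = s(k)·NBEEE.
From TttNBEEENBEEENBEEENBEEE, 2 further steps: TttNBEEENBEEENBEEENBEEE → TttNBEEENBEEENBEEENBEEENBEEE → (answer).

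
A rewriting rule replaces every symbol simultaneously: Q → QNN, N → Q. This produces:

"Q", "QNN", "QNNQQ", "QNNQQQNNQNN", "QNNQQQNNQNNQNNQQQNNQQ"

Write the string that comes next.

Rewriting the 21 symbols of QNNQQQNNQNNQNNQQQNNQQ one by one yields QNN Q Q QNN QNN QNN Q Q QNN Q Q QNN Q Q QNN QNN QNN Q Q QNN QNN; concatenated:

QNNQQQNNQNNQNNQQQNNQQQNNQQQNNQNNQNNQQQNNQNN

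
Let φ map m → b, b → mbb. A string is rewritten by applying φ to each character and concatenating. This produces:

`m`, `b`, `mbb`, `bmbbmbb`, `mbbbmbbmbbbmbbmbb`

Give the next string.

Replace each of the 17 characters of mbbbmbbmbbbmbbmbb in place — b mbb mbb mbb b mbb mbb b mbb mbb mbb b mbb mbb b mbb mbb — and concatenate.

bmbbmbbmbbbmbbmbbbmbbmbbmbbbmbbmbbbmbbmbb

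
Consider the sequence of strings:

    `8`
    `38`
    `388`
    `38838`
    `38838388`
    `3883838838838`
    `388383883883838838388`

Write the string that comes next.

3883838838838388383883883838838838

From term 3 onward, concatenate the last term with the second-to-last: 38·8 = 388, 388·38 = 38838, …
So term 8 is 388383883883838838388·3883838838838.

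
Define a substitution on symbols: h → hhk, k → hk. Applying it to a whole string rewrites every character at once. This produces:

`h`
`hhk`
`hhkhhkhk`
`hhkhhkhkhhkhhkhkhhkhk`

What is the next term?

hhkhhkhkhhkhhkhkhhkhkhhkhhkhkhhkhhkhkhhkhkhhkhhkhkhhkhk

Replace each of the 21 characters of hhkhhkhkhhkhhkhkhhkhk in place — hhk hhk hk hhk hhk hk hhk hk hhk hhk hk hhk hhk hk hhk hk hhk hhk hk hhk hk — and concatenate.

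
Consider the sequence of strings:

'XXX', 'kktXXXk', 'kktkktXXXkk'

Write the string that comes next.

Every step adds kkt to the front and k to the end of the previous string.
One more step from kktkktXXXkk gives the answer.

kktkktkktXXXkkk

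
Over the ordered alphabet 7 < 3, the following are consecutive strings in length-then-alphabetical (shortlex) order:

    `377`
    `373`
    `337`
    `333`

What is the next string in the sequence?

7777

333 is the last string of length 3, so the next is the first of length 4: 7 repeated 4 times.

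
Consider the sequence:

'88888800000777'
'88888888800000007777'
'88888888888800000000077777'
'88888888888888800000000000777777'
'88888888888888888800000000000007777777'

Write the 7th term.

Term n consists of 3n 8's, followed by 2n+1 0's, followed by n+1 7's, where the shown terms are n = 2, 3, 4, 5, 6.
Setting n = 8 gives 24, 17, 9 characters in each block.

88888888888888888888888800000000000000000777777777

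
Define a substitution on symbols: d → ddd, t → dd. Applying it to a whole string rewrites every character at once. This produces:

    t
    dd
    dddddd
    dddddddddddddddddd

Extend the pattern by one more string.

φ(dddddddddddddddddd) expands symbol-by-symbol to ddd ddd ddd ddd ddd ddd ddd ddd ddd ddd ddd ddd ddd ddd ddd ddd ddd ddd; joining the 18 pieces gives the next term.

dddddddddddddddddddddddddddddddddddddddddddddddddddddd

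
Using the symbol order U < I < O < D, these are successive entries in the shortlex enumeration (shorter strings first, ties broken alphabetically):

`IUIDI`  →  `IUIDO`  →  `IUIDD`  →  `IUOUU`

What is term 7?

IUOUD

Advancing 3 positions from IUOUU through IUOUU → IUOUI → IUOUO reaches term 7.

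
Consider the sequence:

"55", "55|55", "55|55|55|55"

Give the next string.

s(k+1) = s(k)·|·s(k) — each term doubles the last with '|' between the halves.
Doubling 55|55|55|55 with '|' between the halves:

55|55|55|55|55|55|55|55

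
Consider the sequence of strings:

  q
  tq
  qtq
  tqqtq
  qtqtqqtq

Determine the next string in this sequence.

tqqtqqtqtqqtq

This is a Fibonacci-style word recurrence s(k) = s(k−2)·s(k−1): e.g. q·tq = qtq.
Continuing: tqqtq · qtqtqqtq gives term 6.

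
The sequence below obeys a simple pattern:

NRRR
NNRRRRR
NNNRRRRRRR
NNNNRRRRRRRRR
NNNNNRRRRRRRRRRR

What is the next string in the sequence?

Term n consists of n-1 N's, followed by 2n-1 R's, where the shown terms are n = 2, 3, 4, 5, 6.
Setting n = 7 gives 6, 13 characters in each block.

NNNNNNRRRRRRRRRRRRR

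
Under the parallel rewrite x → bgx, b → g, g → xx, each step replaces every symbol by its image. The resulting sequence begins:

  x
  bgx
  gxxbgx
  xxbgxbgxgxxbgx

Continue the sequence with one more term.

bgxbgxgxxbgxgxxbgxxxbgxbgxgxxbgx

φ(xxbgxbgxgxxbgx) expands symbol-by-symbol to bgx bgx g xx bgx g xx bgx xx bgx bgx g xx bgx; joining the 14 pieces gives the next term.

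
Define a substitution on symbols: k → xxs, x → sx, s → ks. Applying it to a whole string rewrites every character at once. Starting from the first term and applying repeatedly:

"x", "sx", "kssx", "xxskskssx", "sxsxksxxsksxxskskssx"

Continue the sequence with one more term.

kssxkssxxxskssxsxksxxskssxsxksxxsksxxskskssx

φ(sxsxksxxsksxxskskssx) expands symbol-by-symbol to ks sx ks sx xxs ks sx sx ks xxs ks sx sx ks xxs ks xxs ks ks sx; joining the 20 pieces gives the next term.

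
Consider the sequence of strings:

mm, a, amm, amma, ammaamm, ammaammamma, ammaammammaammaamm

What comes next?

ammaammammaammaammammaammamma

Each term (from the third on) is the previous term followed by the one before it: term 3 = a·mm = amm.
So term 8 is ammaammammaammaamm·ammaammamma.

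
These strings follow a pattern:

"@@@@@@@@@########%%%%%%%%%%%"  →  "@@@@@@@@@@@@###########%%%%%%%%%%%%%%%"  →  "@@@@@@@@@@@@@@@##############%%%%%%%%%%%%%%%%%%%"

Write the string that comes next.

Each string has the form @^{3n} #^{3n-1} %^{4n-1}, where the shown terms are n = 3, 4, 5.
Setting n = 6 gives 18, 17, 23 characters in each block.

@@@@@@@@@@@@@@@@@@#################%%%%%%%%%%%%%%%%%%%%%%%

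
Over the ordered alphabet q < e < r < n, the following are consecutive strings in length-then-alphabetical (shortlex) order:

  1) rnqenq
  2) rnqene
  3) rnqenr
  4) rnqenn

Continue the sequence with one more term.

The successor of rnqenn increments the rightmost position that isn't already n and resets every position after it to q.

rnqrqq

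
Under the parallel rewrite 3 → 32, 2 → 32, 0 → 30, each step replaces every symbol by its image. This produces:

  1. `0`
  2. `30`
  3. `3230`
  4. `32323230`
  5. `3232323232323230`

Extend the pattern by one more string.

32323232323232323232323232323230

Applying the rule to each of the 16 symbols of 3232323232323230 gives the pieces 32 32 32 32 32 32 32 32 32 32 32 32 32 32 32 30, which concatenate to the answer.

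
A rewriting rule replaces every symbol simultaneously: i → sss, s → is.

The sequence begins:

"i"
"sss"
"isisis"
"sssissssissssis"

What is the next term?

Rewriting the 15 symbols of sssissssissssis one by one yields is is is sss is is is is sss is is is is sss is; concatenated:

isisissssisisisissssisisisissssis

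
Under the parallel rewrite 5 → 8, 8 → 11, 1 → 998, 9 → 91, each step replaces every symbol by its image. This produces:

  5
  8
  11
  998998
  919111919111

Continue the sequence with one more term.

Expanding 919111919111: 9→91, 1→998, 9→91, 1→998, 1→998, 1→998, 9→91, 1→998, 9→91, 1→998, 1→998, 1→998. Concatenated: 91 998 91 998 998 998 91 998 91 998 998 998.

91998919989989989199891998998998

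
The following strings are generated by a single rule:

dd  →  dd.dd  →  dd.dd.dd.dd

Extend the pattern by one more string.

Each string is two copies of the previous one joined by '.'.
One more doubling of dd.dd.dd.dd gives the answer.

dd.dd.dd.dd.dd.dd.dd.dd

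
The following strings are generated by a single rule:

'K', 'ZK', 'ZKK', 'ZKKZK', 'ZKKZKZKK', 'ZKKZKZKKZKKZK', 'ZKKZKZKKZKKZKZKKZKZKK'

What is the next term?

ZKKZKZKKZKKZKZKKZKZKKZKKZKZKKZKKZK

This is a Fibonacci-style word recurrence s(k) = s(k−1)·s(k−2): e.g. ZK·K = ZKK.
Continuing: ZKKZKZKKZKKZKZKKZKZKK · ZKKZKZKKZKKZK gives term 8.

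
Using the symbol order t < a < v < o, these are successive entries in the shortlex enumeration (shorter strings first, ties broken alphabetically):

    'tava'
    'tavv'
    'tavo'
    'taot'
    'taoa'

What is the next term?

taov

Treat taoa as a base-4 numeral over the given alphabet and add one, carrying through any trailing o's.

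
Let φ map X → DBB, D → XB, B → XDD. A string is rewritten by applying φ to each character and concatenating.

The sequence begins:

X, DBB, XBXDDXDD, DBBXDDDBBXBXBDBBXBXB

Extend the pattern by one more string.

XBXDDXDDDBBXBXBXBXDDXDDDBBXDDDBBXDDXBXDDXDDDBBXDDDBBXDD

φ(DBBXDDDBBXBXBDBBXBXB) expands symbol-by-symbol to XB XDD XDD DBB XB XB XB XDD XDD DBB XDD DBB XDD XB XDD XDD DBB XDD DBB XDD; joining the 20 pieces gives the next term.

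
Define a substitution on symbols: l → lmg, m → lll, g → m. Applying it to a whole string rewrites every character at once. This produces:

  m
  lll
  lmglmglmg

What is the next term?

Rewriting each symbol of lmglmglmg: l→lmg, m→lll, g→m, l→lmg, m→lll, g→m, l→lmg, m→lll, g→m, which concatenates to lmg lll m lmg lll m lmg lll m.

lmglllmlmglllmlmglllm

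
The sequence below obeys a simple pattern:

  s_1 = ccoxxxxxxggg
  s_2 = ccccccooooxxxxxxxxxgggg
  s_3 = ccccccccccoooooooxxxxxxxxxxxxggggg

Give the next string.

ccccccccccccccooooooooooxxxxxxxxxxxxxxxgggggg

The n-th term is 4n-2 c's then 3n-2 o's then 3n+3 x's then n+2 g's (n = 1, 2, …).
For the next term, n = 4, so the run lengths are 14, 10, 15, 6.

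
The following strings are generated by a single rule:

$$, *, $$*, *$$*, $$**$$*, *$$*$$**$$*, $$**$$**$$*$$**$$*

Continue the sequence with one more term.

Each term (from the third on) is the two preceding terms concatenated in order: term 3 = $$·* = $$*.
Continuing: *$$*$$**$$* · $$**$$**$$*$$**$$* gives term 8.

*$$*$$**$$*$$**$$**$$*$$**$$*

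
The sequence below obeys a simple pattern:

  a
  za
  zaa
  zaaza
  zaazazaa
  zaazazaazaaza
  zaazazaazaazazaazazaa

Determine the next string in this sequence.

zaazazaazaazazaazazaazaazazaazaaza

Each term (from the third on) is the previous term followed by the one before it: term 3 = za·a = zaa.
Continuing: zaazazaazaazazaazazaa · zaazazaazaaza gives term 8.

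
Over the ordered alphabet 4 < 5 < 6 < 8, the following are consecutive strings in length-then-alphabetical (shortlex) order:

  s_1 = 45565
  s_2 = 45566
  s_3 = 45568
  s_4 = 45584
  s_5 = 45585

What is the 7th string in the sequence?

Stepping forward 2 times from 45585: 45585 → 45586, then the target.

45588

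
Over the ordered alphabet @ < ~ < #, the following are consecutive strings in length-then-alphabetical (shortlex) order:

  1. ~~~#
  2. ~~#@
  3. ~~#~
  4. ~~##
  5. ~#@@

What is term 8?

Continuing the enumeration 3 steps past ~#@@: ~#@@ → ~#@~ → ~#@# → (answer).

~#~@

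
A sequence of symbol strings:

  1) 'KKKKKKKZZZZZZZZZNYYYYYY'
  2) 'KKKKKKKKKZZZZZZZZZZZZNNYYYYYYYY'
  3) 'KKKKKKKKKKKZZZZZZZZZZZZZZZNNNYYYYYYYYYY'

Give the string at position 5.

Each string has the form K^{2n+1} Z^{3n} N^{n-2} Y^{2n}, where the shown terms are n = 3, 4, 5.
At n = 7 the blocks have lengths 15, 21, 5, 14.

KKKKKKKKKKKKKKKZZZZZZZZZZZZZZZZZZZZZNNNNNYYYYYYYYYYYYYY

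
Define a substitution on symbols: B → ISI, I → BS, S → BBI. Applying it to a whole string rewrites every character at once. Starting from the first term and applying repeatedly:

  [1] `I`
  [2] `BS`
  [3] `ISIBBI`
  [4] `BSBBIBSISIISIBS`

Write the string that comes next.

φ(BSBBIBSISIISIBS) expands symbol-by-symbol to ISI BBI ISI ISI BS ISI BBI BS BBI BS BS BBI BS ISI BBI; joining the 15 pieces gives the next term.

ISIBBIISIISIBSISIBBIBSBBIBSBSBBIBSISIBBI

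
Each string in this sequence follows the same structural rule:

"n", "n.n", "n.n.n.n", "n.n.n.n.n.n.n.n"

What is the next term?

n.n.n.n.n.n.n.n.n.n.n.n.n.n.n.n

Every step duplicates the string with '.' between the halves.
So the next term is two copies of n.n.n.n.n.n.n.n with '.' between the halves.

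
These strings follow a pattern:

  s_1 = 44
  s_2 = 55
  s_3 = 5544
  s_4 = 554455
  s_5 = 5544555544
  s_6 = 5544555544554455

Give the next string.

55445555445544555544555544

From term 3 onward, concatenate the last term with the second-to-last: 55·44 = 5544, 5544·55 = 554455, …
Continuing: 5544555544554455 · 5544555544 gives term 7.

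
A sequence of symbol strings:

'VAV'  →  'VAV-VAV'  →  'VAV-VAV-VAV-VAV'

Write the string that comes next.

Each string is two copies of the previous one joined by '-'.
Doubling VAV-VAV-VAV-VAV with '-' between the halves:

VAV-VAV-VAV-VAV-VAV-VAV-VAV-VAV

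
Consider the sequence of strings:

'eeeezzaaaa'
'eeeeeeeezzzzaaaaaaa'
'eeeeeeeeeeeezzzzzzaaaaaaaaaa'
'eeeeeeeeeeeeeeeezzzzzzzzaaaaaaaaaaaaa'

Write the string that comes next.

Reading off run lengths: e runs 4, 8, 12, 16; z runs 2, 4, 6, 8; a runs 4, 7, 10, 13 — each is linear in n (n = 1, 2, …).
For the next term, n = 5, so the run lengths are 20, 10, 16.

eeeeeeeeeeeeeeeeeeeezzzzzzzzzzaaaaaaaaaaaaaaaa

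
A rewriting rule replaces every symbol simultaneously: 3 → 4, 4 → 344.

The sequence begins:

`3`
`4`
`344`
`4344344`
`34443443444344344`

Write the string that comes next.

φ(34443443444344344) expands symbol-by-symbol to 4 344 344 344 4 344 344 4 344 344 344 4 344 344 4 344 344; joining the 17 pieces gives the next term.

43443443444344344434434434443443444344344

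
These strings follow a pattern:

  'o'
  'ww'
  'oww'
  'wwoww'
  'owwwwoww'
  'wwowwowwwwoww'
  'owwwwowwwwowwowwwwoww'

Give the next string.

Each term (from the third on) is the two preceding terms concatenated in order: term 3 = o·ww = oww.
So term 8 is wwowwowwwwoww·owwwwowwwwowwowwwwoww.

wwowwowwwwowwowwwwowwwwowwowwwwoww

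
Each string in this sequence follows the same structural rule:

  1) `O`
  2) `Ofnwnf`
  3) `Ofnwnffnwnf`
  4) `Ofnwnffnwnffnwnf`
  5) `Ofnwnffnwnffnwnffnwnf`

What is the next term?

Ofnwnffnwnffnwnffnwnffnwnf

Each term is the previous one with fnwnf appended.
One more step from Ofnwnffnwnffnwnffnwnf gives the answer.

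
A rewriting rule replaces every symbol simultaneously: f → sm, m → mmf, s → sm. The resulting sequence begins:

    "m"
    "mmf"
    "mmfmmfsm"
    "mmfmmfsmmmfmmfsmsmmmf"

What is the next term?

mmfmmfsmmmfmmfsmsmmmfmmfmmfsmmmfmmfsmsmmmfsmmmfmmfmmfsm

Applying the rule to each of the 21 symbols of mmfmmfsmmmfmmfsmsmmmf gives the pieces mmf mmf sm mmf mmf sm sm mmf mmf mmf sm mmf mmf sm sm mmf sm mmf mmf mmf sm, which concatenate to the answer.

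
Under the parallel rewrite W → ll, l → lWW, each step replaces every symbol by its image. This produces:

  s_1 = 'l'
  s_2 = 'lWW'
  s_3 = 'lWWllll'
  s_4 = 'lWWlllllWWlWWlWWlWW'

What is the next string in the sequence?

lWWlllllWWlWWlWWlWWlWWlllllWWlllllWWlllllWWllll

Replace each of the 19 characters of lWWlllllWWlWWlWWlWW in place — lWW ll ll lWW lWW lWW lWW lWW ll ll lWW ll ll lWW ll ll lWW ll ll — and concatenate.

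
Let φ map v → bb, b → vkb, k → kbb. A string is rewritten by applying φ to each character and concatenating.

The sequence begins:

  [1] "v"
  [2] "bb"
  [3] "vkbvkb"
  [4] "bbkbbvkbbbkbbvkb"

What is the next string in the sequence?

vkbvkbkbbvkbvkbbbkbbvkbvkbvkbkbbvkbvkbbbkbbvkb

Replace each of the 16 characters of bbkbbvkbbbkbbvkb in place — vkb vkb kbb vkb vkb bb kbb vkb vkb vkb kbb vkb vkb bb kbb vkb — and concatenate.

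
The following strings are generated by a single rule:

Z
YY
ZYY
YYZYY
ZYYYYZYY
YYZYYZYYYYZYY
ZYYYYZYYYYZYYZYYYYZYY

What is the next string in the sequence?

YYZYYZYYYYZYYZYYYYZYYYYZYYZYYYYZYY

Each term (from the third on) is the two preceding terms concatenated in order: term 3 = Z·YY = ZYY.
The next term joins YYZYYZYYYYZYY and ZYYYYZYYYYZYYZYYYYZYY.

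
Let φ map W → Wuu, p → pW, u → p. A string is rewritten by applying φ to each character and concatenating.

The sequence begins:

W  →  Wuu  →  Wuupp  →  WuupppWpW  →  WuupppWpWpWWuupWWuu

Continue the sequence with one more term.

Rewriting the 19 symbols of WuupppWpWpWWuupWWuu one by one yields Wuu p p pW pW pW Wuu pW Wuu pW Wuu Wuu p p pW Wuu Wuu p p; concatenated:

WuupppWpWpWWuupWWuupWWuuWuupppWWuuWuupp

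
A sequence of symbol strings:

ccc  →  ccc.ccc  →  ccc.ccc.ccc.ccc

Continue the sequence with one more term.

ccc.ccc.ccc.ccc.ccc.ccc.ccc.ccc

s(k+1) = s(k)·.·s(k) — each term doubles the last with '.' between the halves.
So the next term is two copies of ccc.ccc.ccc.ccc with '.' between the halves.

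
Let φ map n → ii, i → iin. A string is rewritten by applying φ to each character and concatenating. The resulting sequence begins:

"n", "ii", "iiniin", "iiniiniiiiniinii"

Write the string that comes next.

Applying the rule to each of the 16 symbols of iiniiniiiiniinii gives the pieces iin iin ii iin iin ii iin iin iin iin ii iin iin ii iin iin, which concatenate to the answer.

iiniiniiiiniiniiiiniiniiniiniiiiniiniiiiniin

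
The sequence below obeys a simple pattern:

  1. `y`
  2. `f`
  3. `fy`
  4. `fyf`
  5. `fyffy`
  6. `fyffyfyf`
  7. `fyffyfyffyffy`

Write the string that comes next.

fyffyfyffyffyfyffyfyf

This is a Fibonacci-style word recurrence s(k) = s(k−1)·s(k−2): e.g. f·y = fy.
Continuing: fyffyfyffyffy · fyffyfyf gives term 8.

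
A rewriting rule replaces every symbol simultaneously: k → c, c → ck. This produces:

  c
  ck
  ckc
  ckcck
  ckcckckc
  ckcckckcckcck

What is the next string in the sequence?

Replace each of the 13 characters of ckcckckcckcck in place — ck c ck ck c ck c ck ck c ck ck c — and concatenate.

ckcckckcckcckckcckckc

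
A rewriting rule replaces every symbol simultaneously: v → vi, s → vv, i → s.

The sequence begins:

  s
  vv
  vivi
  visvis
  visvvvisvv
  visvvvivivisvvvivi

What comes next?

Applying the rule to each of the 18 symbols of visvvvivivisvvvivi gives the pieces vi s vv vi vi vi s vi s vi s vv vi vi vi s vi s, which concatenate to the answer.

visvvvivivisvisvisvvvivivisvis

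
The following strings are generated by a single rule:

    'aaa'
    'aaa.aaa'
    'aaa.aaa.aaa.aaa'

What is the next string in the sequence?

aaa.aaa.aaa.aaa.aaa.aaa.aaa.aaa

Every step duplicates the string with '.' between the halves.
So the next term is two copies of aaa.aaa.aaa.aaa with '.' between the halves.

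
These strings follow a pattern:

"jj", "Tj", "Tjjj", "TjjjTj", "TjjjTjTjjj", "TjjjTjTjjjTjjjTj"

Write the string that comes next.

TjjjTjTjjjTjjjTjTjjjTjTjjj

From term 3 onward, concatenate the last term with the second-to-last: Tj·jj = Tjjj, Tjjj·Tj = TjjjTj, …
The next term joins TjjjTjTjjjTjjjTj and TjjjTjTjjj.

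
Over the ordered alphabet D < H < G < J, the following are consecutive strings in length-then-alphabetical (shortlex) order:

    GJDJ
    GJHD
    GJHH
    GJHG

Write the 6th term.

Advancing 2 positions from GJHG through GJHG → GJHJ reaches term 6.

GJGD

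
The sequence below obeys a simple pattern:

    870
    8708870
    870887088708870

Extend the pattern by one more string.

s(k+1) = s(k)·8·s(k) — each term doubles the last with '8' between the halves.
So the next term is two copies of 870887088708870 with '8' between the halves.

8708870887088708870887088708870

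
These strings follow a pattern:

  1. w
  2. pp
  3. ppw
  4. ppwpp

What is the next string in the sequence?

Each term (from the third on) is the previous term followed by the one before it: term 3 = pp·w = ppw.
Continuing: ppwpp · ppw gives term 5.

ppwppppw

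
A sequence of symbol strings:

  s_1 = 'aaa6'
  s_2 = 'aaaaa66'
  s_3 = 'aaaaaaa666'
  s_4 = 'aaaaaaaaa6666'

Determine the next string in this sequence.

The n-th term is 2n+1 a's then n 6's (n = 1, 2, …).
For the next term, n = 5, so the run lengths are 11, 5.

aaaaaaaaaaa66666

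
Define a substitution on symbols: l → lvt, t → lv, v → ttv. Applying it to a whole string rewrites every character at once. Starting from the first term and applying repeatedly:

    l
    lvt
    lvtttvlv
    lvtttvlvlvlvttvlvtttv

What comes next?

lvtttvlvlvlvttvlvtttvlvtttvlvtttvlvlvttvlvtttvlvlvlvttv

φ(lvtttvlvlvlvttvlvtttv) expands symbol-by-symbol to lvt ttv lv lv lv ttv lvt ttv lvt ttv lvt ttv lv lv ttv lvt ttv lv lv lv ttv; joining the 21 pieces gives the next term.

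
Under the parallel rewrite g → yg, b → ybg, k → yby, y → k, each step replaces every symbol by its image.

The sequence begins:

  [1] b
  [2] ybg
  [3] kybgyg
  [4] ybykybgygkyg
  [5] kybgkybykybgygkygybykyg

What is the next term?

ybykybgygybykybgkybykybgygkygybykygkybgkybykyg

Replace each of the 23 characters of kybgkybykybgygkygybykyg in place — yby k ybg yg yby k ybg k yby k ybg yg k yg yby k yg k ybg k yby k yg — and concatenate.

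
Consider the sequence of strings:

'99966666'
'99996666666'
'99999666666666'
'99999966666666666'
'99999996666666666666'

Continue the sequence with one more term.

Each string has the form 9^{n} 6^{2n-1}, where the shown terms are n = 3, 4, 5, 6, 7.
At n = 8 the blocks have lengths 8, 15.

99999999666666666666666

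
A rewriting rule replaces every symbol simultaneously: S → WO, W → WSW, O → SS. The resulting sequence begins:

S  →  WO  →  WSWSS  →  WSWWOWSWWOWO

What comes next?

Rewriting each symbol of WSWWOWSWWOWO: W→WSW, S→WO, W→WSW, W→WSW, O→SS, W→WSW, S→WO, W→WSW, W→WSW, O→SS, W→WSW, O→SS, which concatenates to WSW WO WSW WSW SS WSW WO WSW WSW SS WSW SS.

WSWWOWSWWSWSSWSWWOWSWWSWSSWSWSS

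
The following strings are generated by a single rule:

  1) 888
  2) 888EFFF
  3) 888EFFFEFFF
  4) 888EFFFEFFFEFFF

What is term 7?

The strings grow by a fixed suffix EFFF each time.
From 888EFFFEFFFEFFF, 3 further steps: 888EFFFEFFFEFFF → 888EFFFEFFFEFFFEFFF → 888EFFFEFFFEFFFEFFFEFFF → (answer).

888EFFFEFFFEFFFEFFFEFFFEFFF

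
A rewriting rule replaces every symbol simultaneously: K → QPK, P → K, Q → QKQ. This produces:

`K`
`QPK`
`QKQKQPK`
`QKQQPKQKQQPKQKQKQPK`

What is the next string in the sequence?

QKQQPKQKQQKQKQPKQKQQPKQKQQKQKQPKQKQQPKQKQQPKQKQKQPK

Applying the rule to each of the 19 symbols of QKQQPKQKQQPKQKQKQPK gives the pieces QKQ QPK QKQ QKQ K QPK QKQ QPK QKQ QKQ K QPK QKQ QPK QKQ QPK QKQ K QPK, which concatenate to the answer.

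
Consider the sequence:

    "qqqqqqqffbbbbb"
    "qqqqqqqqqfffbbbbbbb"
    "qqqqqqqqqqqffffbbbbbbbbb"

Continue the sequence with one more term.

Reading off run lengths: q runs 7, 9, 11; f runs 2, 3, 4; b runs 5, 7, 9 — each is linear in n, where the shown terms are n = 3, 4, 5.
At n = 6 the blocks have lengths 13, 5, 11.

qqqqqqqqqqqqqfffffbbbbbbbbbbb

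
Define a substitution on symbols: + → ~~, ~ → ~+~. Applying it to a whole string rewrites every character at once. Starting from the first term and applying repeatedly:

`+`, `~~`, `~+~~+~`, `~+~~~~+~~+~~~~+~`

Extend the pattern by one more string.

~+~~~~+~~+~~+~~+~~~~+~~+~~~~+~~+~~+~~+~~~~+~

Replace each of the 16 characters of ~+~~~~+~~+~~~~+~ in place — ~+~ ~~ ~+~ ~+~ ~+~ ~+~ ~~ ~+~ ~+~ ~~ ~+~ ~+~ ~+~ ~+~ ~~ ~+~ — and concatenate.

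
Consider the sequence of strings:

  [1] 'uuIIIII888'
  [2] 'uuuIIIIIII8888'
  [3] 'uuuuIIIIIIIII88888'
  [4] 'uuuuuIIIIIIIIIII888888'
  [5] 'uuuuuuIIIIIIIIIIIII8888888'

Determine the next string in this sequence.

Term n consists of n u's, followed by 2n+1 I's, followed by n+1 8's, where the shown terms are n = 2, 3, 4, 5, 6.
For the next term, n = 7, so the run lengths are 7, 15, 8.

uuuuuuuIIIIIIIIIIIIIII88888888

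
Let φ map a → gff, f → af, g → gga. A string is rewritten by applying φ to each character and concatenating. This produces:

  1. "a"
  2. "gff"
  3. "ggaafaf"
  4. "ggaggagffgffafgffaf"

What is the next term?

Replace each of the 19 characters of ggaggagffgffafgffaf in place — gga gga gff gga gga gff gga af af gga af af gff af gga af af gff af — and concatenate.

ggaggagffggaggagffggaafafggaafafgffafggaafafgffaf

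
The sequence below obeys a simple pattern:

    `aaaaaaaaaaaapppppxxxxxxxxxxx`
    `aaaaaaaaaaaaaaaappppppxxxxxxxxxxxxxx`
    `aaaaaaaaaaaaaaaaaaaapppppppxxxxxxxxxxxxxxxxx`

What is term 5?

aaaaaaaaaaaaaaaaaaaaaaaaaaaapppppppppxxxxxxxxxxxxxxxxxxxxxxx

Reading off run lengths: a runs 12, 16, 20; p runs 5, 6, 7; x runs 11, 14, 17 — each is linear in n, where the shown terms are n = 3, 4, 5.
At n = 7 the blocks have lengths 28, 9, 23.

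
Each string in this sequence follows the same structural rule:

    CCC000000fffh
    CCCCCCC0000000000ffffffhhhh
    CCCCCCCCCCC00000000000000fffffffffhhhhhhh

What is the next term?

CCCCCCCCCCCCCCC000000000000000000ffffffffffffhhhhhhhhhh

Each string has the form C^{4n-1} 0^{4n+2} f^{3n} h^{3n-2} (n = 1, 2, …).
At n = 4 the blocks have lengths 15, 18, 12, 10.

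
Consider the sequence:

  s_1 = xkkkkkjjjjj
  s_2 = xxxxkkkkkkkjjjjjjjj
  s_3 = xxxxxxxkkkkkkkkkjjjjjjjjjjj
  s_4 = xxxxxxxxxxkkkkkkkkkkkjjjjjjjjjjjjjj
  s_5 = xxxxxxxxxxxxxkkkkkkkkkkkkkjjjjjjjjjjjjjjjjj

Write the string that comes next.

xxxxxxxxxxxxxxxxkkkkkkkkkkkkkkkjjjjjjjjjjjjjjjjjjjj

Each string has the form x^{3n-2} k^{2n+3} j^{3n+2} (n = 1, 2, …).
Setting n = 6 gives 16, 15, 20 characters in each block.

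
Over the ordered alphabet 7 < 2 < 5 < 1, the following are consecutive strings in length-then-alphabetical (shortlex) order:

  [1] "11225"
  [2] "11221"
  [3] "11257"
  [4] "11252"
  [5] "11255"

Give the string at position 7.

Advancing 2 positions from 11255 through 11255 → 11251 reaches term 7.

11217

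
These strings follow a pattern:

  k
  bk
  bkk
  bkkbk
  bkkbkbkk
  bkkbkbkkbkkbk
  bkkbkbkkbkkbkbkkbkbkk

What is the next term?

bkkbkbkkbkkbkbkkbkbkkbkkbkbkkbkkbk

This is a Fibonacci-style word recurrence s(k) = s(k−1)·s(k−2): e.g. bk·k = bkk.
So term 8 is bkkbkbkkbkkbkbkkbkbkk·bkkbkbkkbkkbk.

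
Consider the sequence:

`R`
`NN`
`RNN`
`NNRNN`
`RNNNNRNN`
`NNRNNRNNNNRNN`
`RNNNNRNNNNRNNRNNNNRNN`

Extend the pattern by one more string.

NNRNNRNNNNRNNRNNNNRNNNNRNNRNNNNRNN

Each term (from the third on) is the two preceding terms concatenated in order: term 3 = R·NN = RNN.
Continuing: NNRNNRNNNNRNN · RNNNNRNNNNRNNRNNNNRNN gives term 8.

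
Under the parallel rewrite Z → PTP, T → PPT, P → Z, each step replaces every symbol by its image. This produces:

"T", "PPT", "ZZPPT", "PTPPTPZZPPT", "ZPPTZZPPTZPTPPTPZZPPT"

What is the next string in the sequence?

Rewriting the 21 symbols of ZPPTZZPPTZPTPPTPZZPPT one by one yields PTP Z Z PPT PTP PTP Z Z PPT PTP Z PPT Z Z PPT Z PTP PTP Z Z PPT; concatenated:

PTPZZPPTPTPPTPZZPPTPTPZPPTZZPPTZPTPPTPZZPPT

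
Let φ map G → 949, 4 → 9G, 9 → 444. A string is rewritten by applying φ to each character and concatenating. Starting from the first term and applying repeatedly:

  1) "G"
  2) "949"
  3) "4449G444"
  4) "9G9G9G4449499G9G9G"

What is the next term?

Rewriting the 18 symbols of 9G9G9G4449499G9G9G one by one yields 444 949 444 949 444 949 9G 9G 9G 444 9G 444 444 949 444 949 444 949; concatenated:

4449494449494449499G9G9G4449G444444949444949444949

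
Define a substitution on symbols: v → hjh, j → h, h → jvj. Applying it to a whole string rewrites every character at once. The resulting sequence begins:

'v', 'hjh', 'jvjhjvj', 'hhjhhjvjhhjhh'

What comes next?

Replace each of the 13 characters of hhjhhjvjhhjhh in place — jvj jvj h jvj jvj h hjh h jvj jvj h jvj jvj — and concatenate.

jvjjvjhjvjjvjhhjhhjvjjvjhjvjjvj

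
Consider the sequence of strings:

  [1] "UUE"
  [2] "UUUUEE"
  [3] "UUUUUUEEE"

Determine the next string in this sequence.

Term n consists of 2n U's, followed by n E's (n = 1, 2, …).
For the next term, n = 4, so the run lengths are 8, 4.

UUUUUUUUEEEE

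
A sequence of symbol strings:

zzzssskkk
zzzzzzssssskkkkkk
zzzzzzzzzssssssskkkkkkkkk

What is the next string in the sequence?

Each string has the form z^{3n} s^{2n+1} k^{3n} (n = 1, 2, …).
At n = 4 the blocks have lengths 12, 9, 12.

zzzzzzzzzzzzssssssssskkkkkkkkkkkk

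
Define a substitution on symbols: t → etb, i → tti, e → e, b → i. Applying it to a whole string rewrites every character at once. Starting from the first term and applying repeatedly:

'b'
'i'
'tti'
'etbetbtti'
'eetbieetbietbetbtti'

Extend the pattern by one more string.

Rewriting the 19 symbols of eetbieetbietbetbtti one by one yields e e etb i tti e e etb i tti e etb i e etb i etb etb tti; concatenated:

eeetbittieeetbittieetbieetbietbetbtti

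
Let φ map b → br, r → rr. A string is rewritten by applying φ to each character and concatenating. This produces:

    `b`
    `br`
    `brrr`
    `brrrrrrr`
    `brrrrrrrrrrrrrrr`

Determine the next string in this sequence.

Applying the rule to each of the 16 symbols of brrrrrrrrrrrrrrr gives the pieces br rr rr rr rr rr rr rr rr rr rr rr rr rr rr rr, which concatenate to the answer.

brrrrrrrrrrrrrrrrrrrrrrrrrrrrrrr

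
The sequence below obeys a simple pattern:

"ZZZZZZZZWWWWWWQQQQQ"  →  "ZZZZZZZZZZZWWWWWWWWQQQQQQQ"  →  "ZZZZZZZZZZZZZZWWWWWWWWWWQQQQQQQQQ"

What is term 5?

Each string has the form Z^{3n+2} W^{2n+2} Q^{2n+1}, where the shown terms are n = 2, 3, 4.
Setting n = 6 gives 20, 14, 13 characters in each block.

ZZZZZZZZZZZZZZZZZZZZWWWWWWWWWWWWWWQQQQQQQQQQQQQ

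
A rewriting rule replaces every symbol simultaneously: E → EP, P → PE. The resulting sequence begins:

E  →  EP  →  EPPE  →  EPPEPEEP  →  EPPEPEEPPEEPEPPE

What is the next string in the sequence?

EPPEPEEPPEEPEPPEPEEPEPPEEPPEPEEP

Replace each of the 16 characters of EPPEPEEPPEEPEPPE in place — EP PE PE EP PE EP EP PE PE EP EP PE EP PE PE EP — and concatenate.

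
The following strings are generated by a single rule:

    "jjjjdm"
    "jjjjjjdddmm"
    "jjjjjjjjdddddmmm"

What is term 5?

jjjjjjjjjjjjdddddddddmmmmm

Reading off run lengths: j runs 4, 6, 8; d runs 1, 3, 5; m runs 1, 2, 3 — each is linear in n (n = 1, 2, …).
Setting n = 5 gives 12, 9, 5 characters in each block.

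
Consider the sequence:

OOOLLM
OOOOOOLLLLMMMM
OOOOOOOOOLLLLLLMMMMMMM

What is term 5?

OOOOOOOOOOOOOOOLLLLLLLLLLMMMMMMMMMMMMM

Reading off run lengths: O runs 3, 6, 9; L runs 2, 4, 6; M runs 1, 4, 7 — each is linear in n (n = 1, 2, …).
Setting n = 5 gives 15, 10, 13 characters in each block.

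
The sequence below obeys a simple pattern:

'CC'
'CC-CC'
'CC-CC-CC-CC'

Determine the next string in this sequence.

Each string is two copies of the previous one joined by '-'.
So the next term is two copies of CC-CC-CC-CC with '-' between the halves.

CC-CC-CC-CC-CC-CC-CC-CC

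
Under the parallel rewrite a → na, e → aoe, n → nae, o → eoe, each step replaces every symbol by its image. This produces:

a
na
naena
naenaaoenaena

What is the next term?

φ(naenaaoenaena) expands symbol-by-symbol to nae na aoe nae na na eoe aoe nae na aoe nae na; joining the 13 pieces gives the next term.

naenaaoenaenanaeoeaoenaenaaoenaena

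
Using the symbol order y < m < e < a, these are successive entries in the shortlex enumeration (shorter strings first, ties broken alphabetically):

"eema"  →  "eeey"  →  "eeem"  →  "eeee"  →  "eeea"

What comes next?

The successor of eeea increments the rightmost position that isn't already a and resets every position after it to y.

eeay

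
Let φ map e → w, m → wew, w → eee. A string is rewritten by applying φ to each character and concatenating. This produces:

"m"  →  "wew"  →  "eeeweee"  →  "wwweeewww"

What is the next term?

eeeeeeeeewwweeeeeeeee

Expanding wwweeewww: w→eee, w→eee, w→eee, e→w, e→w, e→w, w→eee, w→eee, w→eee. Concatenated: eee eee eee w w w eee eee eee.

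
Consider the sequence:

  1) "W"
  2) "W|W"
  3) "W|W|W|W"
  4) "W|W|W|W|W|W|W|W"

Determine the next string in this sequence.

Every step duplicates the string with '|' between the halves.
Doubling W|W|W|W|W|W|W|W with '|' between the halves:

W|W|W|W|W|W|W|W|W|W|W|W|W|W|W|W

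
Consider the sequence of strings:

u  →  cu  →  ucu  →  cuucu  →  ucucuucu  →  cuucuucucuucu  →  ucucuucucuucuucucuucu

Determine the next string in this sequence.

From term 3 onward, concatenate the second-to-last term with the last: u·cu = ucu, cu·ucu = cuucu, …
So term 8 is cuucuucucuucu·ucucuucucuucuucucuucu.

cuucuucucuucuucucuucucuucuucucuucu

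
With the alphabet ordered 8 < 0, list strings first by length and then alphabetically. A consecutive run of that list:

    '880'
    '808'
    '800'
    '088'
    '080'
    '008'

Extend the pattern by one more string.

Treat 008 as a base-2 numeral over the given alphabet and add one, carrying through any trailing 0's.

000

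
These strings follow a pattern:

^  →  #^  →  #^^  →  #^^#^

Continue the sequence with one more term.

#^^#^#^^

This is a Fibonacci-style word recurrence s(k) = s(k−1)·s(k−2): e.g. #^·^ = #^^.
So term 5 is #^^#^·#^^.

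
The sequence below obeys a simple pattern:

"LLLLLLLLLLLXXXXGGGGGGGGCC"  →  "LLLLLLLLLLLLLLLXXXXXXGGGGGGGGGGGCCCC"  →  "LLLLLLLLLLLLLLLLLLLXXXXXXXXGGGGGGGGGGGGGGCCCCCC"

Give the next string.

LLLLLLLLLLLLLLLLLLLLLLLXXXXXXXXXXGGGGGGGGGGGGGGGGGCCCCCCCC

Reading off run lengths: L runs 11, 15, 19; X runs 4, 6, 8; G runs 8, 11, 14; C runs 2, 4, 6 — each is linear in n, where the shown terms are n = 2, 3, 4.
For the next term, n = 5, so the run lengths are 23, 10, 17, 8.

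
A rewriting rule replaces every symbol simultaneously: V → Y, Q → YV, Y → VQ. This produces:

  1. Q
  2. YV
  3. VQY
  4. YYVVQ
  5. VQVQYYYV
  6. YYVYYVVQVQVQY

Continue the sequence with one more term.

φ(YYVYYVVQVQVQY) expands symbol-by-symbol to VQ VQ Y VQ VQ Y Y YV Y YV Y YV VQ; joining the 13 pieces gives the next term.

VQVQYVQVQYYYVYYVYYVVQ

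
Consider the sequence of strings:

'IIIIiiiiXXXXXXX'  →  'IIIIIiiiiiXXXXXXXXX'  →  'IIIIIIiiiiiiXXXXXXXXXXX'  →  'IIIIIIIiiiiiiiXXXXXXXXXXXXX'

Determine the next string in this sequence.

IIIIIIIIiiiiiiiiXXXXXXXXXXXXXXX

The n-th term is n+1 I's then n+1 i's then 2n+1 X's, where the shown terms are n = 3, 4, 5, 6.
At n = 7 the blocks have lengths 8, 8, 15.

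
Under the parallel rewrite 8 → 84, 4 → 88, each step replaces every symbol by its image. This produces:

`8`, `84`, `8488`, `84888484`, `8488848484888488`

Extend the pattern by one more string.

Applying the rule to each of the 16 symbols of 8488848484888488 gives the pieces 84 88 84 84 84 88 84 88 84 88 84 84 84 88 84 84, which concatenate to the answer.

84888484848884888488848484888484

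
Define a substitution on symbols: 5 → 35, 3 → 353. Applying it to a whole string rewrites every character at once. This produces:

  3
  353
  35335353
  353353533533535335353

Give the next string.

3533535335335353353533533535335335353353533533535335353

Replace each of the 21 characters of 353353533533535335353 in place — 353 35 353 353 35 353 35 353 353 35 353 353 35 353 35 353 353 35 353 35 353 — and concatenate.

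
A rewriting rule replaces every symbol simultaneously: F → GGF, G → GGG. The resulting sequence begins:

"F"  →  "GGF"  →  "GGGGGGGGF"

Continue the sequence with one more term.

Rewriting each symbol of GGGGGGGGF: G→GGG, G→GGG, G→GGG, G→GGG, G→GGG, G→GGG, G→GGG, G→GGG, F→GGF, which concatenates to GGG GGG GGG GGG GGG GGG GGG GGG GGF.

GGGGGGGGGGGGGGGGGGGGGGGGGGF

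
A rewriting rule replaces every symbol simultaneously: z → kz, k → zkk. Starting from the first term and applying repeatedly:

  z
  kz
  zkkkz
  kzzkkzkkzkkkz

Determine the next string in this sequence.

Replace each of the 13 characters of kzzkkzkkzkkkz in place — zkk kz kz zkk zkk kz zkk zkk kz zkk zkk zkk kz — and concatenate.

zkkkzkzzkkzkkkzzkkzkkkzzkkzkkzkkkz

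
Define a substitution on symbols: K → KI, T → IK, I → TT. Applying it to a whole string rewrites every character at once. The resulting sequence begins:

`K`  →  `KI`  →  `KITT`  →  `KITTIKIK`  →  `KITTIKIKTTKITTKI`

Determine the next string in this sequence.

KITTIKIKTTKITTKIIKIKKITTIKIKKITT

φ(KITTIKIKTTKITTKI) expands symbol-by-symbol to KI TT IK IK TT KI TT KI IK IK KI TT IK IK KI TT; joining the 16 pieces gives the next term.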